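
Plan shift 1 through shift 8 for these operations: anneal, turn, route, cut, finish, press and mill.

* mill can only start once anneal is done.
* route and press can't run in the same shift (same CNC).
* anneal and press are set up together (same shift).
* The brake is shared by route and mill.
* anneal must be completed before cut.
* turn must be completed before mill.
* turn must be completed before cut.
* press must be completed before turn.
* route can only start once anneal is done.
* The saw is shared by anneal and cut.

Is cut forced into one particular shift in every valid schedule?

cut can be shift 3 (e.g. anneal in shift 1, turn in shift 2, finish in shift 1, press in shift 1, cut in shift 3, route in shift 2, mill in shift 3) or shift 4 (e.g. press -> shift 1; anneal -> shift 1; finish -> shift 1; mill -> shift 3; turn -> shift 2; cut -> shift 4; route -> shift 2).

No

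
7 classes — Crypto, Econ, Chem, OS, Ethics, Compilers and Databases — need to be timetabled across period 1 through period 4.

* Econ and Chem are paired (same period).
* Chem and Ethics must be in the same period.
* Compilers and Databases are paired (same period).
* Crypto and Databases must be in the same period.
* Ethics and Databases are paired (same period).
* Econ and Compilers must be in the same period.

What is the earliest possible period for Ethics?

period 1

Ethics at period 1 is achievable: Chem in period 1, Econ in period 1, Databases in period 1, Ethics in period 1, Crypto in period 1, Compilers in period 1, OS in period 1.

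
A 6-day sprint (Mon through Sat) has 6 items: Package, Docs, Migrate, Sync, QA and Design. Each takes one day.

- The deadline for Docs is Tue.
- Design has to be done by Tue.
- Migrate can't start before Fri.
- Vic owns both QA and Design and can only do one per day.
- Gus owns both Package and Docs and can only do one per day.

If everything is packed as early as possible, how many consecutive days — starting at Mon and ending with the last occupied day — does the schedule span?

Migrate can't be placed before Fri — that is day 5 counting from Mon — so the schedule must run through at least 5 days.
5 works (last occupied day: Fri): for example Sync in Mon; Migrate in Fri; Package in Tue; Docs in Mon; QA in Tue; Design in Mon.

5 days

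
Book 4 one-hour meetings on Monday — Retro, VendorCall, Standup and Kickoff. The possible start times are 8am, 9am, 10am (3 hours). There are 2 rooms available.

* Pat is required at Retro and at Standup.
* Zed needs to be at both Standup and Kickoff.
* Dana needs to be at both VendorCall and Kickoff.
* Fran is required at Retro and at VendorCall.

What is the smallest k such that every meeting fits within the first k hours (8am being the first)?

2 hours

With at most 2 per hour and 4 meetings, at least 2 hours are needed.
2 works (last occupied hour: 9am): for example Kickoff=8am, VendorCall=9am, Standup=9am, Retro=8am.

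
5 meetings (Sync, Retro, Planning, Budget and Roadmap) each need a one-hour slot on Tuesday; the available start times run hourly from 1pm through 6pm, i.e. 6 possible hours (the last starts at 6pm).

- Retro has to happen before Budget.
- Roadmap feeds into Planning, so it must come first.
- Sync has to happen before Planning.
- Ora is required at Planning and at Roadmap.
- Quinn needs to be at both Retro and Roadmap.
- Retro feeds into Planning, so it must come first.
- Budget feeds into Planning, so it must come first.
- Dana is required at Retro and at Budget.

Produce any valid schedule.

Budget=2pm; Sync=1pm; Planning=3pm; Retro=1pm; Roadmap=2pm

Checking: Budget(2pm) before Planning(3pm); Retro(1pm) before Planning(3pm); Sync(1pm) before Planning(3pm); Retro(1pm) before Budget(2pm); Roadmap(2pm) before Planning(3pm); Retro(1pm) != Budget(2pm); Retro(1pm) != Roadmap(2pm); Planning(3pm) != Roadmap(2pm).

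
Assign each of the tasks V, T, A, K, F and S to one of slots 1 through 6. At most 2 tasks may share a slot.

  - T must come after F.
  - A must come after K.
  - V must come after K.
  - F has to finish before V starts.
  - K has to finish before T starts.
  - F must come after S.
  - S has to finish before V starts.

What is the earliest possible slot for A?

Precedence pushes A to at least 2.
A at 2 is achievable: F=2; A=2; S=1; T=3; V=3; K=1.

2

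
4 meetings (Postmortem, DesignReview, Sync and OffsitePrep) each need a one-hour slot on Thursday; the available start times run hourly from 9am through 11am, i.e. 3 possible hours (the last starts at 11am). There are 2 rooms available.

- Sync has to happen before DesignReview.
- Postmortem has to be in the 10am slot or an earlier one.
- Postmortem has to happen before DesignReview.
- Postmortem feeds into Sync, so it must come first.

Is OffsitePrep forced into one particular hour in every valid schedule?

No

OffsitePrep can be 9am (e.g. Postmortem=9am; DesignReview=11am; Sync=10am; OffsitePrep=9am) or 10am (e.g. DesignReview -> 11am, OffsitePrep -> 10am, Sync -> 10am, Postmortem -> 9am).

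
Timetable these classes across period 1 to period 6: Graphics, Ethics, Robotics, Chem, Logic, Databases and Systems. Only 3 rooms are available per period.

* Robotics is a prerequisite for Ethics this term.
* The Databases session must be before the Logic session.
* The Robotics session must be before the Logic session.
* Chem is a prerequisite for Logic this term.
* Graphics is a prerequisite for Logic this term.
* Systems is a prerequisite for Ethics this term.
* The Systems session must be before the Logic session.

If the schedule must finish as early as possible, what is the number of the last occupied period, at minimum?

3

The precedence chain requires at least 2 distinct periods.
With at most 3 per period and 7 classes, at least 3 periods are needed.
3 works (last occupied period: period 3): for example Logic -> period 3; Systems -> period 1; Databases -> period 2; Robotics -> period 1; Ethics -> period 2; Graphics -> period 1; Chem -> period 2.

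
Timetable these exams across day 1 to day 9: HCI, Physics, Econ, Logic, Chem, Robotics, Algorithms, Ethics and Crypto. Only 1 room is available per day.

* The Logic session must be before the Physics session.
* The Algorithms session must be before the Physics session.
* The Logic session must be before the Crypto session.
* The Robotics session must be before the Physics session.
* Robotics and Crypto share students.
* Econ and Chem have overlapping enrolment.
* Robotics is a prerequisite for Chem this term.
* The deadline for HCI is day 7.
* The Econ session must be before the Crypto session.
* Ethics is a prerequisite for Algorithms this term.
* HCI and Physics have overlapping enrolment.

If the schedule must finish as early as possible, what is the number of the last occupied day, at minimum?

The precedence chain requires at least 3 distinct days.
With at most 1 per day and 9 exams, at least 9 days are needed.
9 works (last occupied day: day 9): for example Crypto in day 8; Ethics in day 4; Logic in day 2; Econ in day 7; Physics in day 6; Algorithms in day 5; Robotics in day 3; Chem in day 9; HCI in day 1.

9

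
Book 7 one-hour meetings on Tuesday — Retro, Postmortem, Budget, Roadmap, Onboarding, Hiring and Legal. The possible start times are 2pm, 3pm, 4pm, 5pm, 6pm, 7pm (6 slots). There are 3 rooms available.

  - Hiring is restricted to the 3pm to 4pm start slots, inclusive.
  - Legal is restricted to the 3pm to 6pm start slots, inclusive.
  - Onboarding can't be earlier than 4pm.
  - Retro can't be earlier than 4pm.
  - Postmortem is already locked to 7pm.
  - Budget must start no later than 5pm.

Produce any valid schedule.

Onboarding in 4pm, Hiring in 3pm, Roadmap in 2pm, Retro in 4pm, Budget in 2pm, Legal in 3pm, Postmortem in 7pm

Checking: Legal=3pm in [3pm,6pm]; Onboarding=4pm in [4pm,7pm]; Budget=2pm in [2pm,5pm]; Postmortem=7pm in [7pm,7pm]; Hiring=3pm in [3pm,4pm]; Retro=4pm in [4pm,7pm]; max 2 per slot (cap 3).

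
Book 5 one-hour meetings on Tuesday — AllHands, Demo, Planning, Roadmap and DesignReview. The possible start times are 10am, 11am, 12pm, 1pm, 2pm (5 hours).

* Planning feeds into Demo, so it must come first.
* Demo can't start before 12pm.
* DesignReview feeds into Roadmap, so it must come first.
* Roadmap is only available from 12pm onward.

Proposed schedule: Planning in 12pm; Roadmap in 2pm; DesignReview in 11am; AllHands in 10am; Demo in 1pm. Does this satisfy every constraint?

Valid

Planning feeds into Demo, so it must come first — holds.
Demo can't start before 12pm — holds.
DesignReview feeds into Roadmap, so it must come first — holds.
Roadmap is only available from 12pm onward — holds.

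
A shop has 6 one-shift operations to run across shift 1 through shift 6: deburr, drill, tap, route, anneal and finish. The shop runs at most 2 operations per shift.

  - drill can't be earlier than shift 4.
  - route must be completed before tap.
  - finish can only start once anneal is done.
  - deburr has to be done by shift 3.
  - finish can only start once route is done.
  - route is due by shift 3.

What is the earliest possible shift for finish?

Precedence pushes finish to at least shift 2.
finish at shift 2 is achievable: deburr in shift 2, finish in shift 2, tap in shift 3, drill in shift 4, anneal in shift 1, route in shift 1.

shift 2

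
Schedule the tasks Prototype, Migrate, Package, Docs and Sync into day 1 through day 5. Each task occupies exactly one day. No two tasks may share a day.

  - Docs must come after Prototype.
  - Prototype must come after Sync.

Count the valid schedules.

20

Splitting on Prototype: it can be day 2 (6), day 3 (8), day 4 (6). Listing each branch's schedules as (Migrate, Package, Docs, Sync) by day number:
Prototype=day 2: (3,4,5,1) (3,5,4,1) (4,3,5,1) (4,5,3,1) (5,3,4,1) (5,4,3,1) — 6.
Prototype=day 3: (1,4,5,2) (1,5,4,2) (2,4,5,1) (2,5,4,1) (4,1,5,2) (4,2,5,1) (5,1,4,2) (5,2,4,1) — 8.
Prototype=day 4: (1,2,5,3) (1,3,5,2) (2,1,5,3) (2,3,5,1) (3,1,5,2) (3,2,5,1) — 6.
Summing: 6 + 8 + 6 = 20.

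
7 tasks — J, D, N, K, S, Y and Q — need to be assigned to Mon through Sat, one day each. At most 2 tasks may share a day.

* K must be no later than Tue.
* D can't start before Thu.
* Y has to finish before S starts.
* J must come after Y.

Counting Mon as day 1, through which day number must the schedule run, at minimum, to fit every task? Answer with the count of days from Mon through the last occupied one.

4

The precedence chain requires at least 2 distinct days.
With at most 2 per day and 7 tasks, at least 4 days are needed.
D can't be placed before Thu — that is day 4 counting from Mon — so the schedule must run through at least 4 days.
4 works (last occupied day: Thu): for example N=Wed; D=Thu; S=Tue; Y=Mon; J=Tue; K=Mon; Q=Wed.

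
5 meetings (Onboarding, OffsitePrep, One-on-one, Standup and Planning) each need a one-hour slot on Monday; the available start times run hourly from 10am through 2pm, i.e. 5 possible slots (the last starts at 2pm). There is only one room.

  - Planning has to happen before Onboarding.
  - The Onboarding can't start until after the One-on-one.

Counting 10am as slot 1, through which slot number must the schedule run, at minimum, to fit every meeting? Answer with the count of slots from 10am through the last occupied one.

The precedence chain requires at least 2 distinct slots.
With at most 1 per slot and 5 meetings, at least 5 slots are needed.
5 works (last occupied slot: 2pm): for example Planning=11am; One-on-one=10am; Standup=2pm; Onboarding=12pm; OffsitePrep=1pm.

5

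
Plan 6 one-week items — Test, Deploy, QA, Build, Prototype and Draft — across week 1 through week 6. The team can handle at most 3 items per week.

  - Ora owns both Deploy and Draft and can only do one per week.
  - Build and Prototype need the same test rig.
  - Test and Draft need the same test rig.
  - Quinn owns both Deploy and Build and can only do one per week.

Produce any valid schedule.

Build=week 2; Test=week 1; Draft=week 2; QA=week 1; Deploy=week 1; Prototype=week 3

Checking: Deploy(week 1) != Draft(week 2); Deploy(week 1) != Build(week 2); Test(week 1) != Draft(week 2); Build(week 2) != Prototype(week 3); max 3 per week (cap 3).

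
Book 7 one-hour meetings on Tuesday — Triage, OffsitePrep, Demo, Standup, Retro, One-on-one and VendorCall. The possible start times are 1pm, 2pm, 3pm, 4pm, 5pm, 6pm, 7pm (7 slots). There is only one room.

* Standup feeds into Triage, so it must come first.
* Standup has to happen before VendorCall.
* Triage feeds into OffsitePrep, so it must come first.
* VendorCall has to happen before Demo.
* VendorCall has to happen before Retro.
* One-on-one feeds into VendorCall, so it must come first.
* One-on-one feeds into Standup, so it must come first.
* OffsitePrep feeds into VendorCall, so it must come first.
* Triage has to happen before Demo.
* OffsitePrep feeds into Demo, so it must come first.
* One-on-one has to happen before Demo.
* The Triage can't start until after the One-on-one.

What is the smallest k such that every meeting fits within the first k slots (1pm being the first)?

7

The precedence chain requires at least 6 distinct slots.
With at most 1 per slot and 7 meetings, at least 7 slots are needed.
7 works (last occupied slot: 7pm): for example Standup in 2pm; Triage in 3pm; Demo in 6pm; OffsitePrep in 4pm; VendorCall in 5pm; One-on-one in 1pm; Retro in 7pm.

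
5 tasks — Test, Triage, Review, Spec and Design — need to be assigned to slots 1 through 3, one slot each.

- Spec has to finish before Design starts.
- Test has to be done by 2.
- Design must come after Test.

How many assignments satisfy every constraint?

Splitting on Test: it can be 1 (27), 2 (18). Listing each branch's schedules as (Triage, Review, Spec, Design):
Test=1: (1,1,1,2) (1,1,1,3) (1,1,2,3) (1,2,1,2) (1,2,1,3) (1,2,2,3) (1,3,1,2) (1,3,1,3) (1,3,2,3) (2,1,1,2) (2,1,1,3) (2,1,2,3) (2,2,1,2) (2,2,1,3) (2,2,2,3) (2,3,1,2) (2,3,1,3) (2,3,2,3) (3,1,1,2) (3,1,1,3) (3,1,2,3) (3,2,1,2) (3,2,1,3) (3,2,2,3) (3,3,1,2) (3,3,1,3) (3,3,2,3) — 27.
Test=2: (1,1,1,3) (1,1,2,3) (1,2,1,3) (1,2,2,3) (1,3,1,3) (1,3,2,3) (2,1,1,3) (2,1,2,3) (2,2,1,3) (2,2,2,3) (2,3,1,3) (2,3,2,3) (3,1,1,3) (3,1,2,3) (3,2,1,3) (3,2,2,3) (3,3,1,3) (3,3,2,3) — 18.
Summing: 27 + 18 = 45.

45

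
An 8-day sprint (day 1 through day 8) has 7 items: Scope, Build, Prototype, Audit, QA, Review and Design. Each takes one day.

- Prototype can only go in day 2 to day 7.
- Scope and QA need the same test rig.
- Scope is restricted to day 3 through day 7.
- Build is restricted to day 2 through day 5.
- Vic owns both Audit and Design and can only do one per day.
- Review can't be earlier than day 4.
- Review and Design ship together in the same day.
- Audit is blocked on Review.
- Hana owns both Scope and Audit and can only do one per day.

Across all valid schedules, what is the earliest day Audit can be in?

Precedence pushes Audit to at least day 5.
Audit at day 5 is achievable: Scope=day 3; Prototype=day 2; Audit=day 5; Design=day 4; Review=day 4; QA=day 1; Build=day 2.

day 5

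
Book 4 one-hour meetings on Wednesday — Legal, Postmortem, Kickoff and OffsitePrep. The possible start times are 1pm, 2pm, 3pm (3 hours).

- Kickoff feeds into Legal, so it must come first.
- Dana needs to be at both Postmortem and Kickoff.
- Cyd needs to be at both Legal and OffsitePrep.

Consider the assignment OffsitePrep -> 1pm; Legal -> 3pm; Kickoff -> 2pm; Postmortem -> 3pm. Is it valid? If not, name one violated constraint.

Yes

Cyd needs to be at both Legal and OffsitePrep — holds.
Kickoff feeds into Legal, so it must come first — holds.
Dana needs to be at both Postmortem and Kickoff — holds.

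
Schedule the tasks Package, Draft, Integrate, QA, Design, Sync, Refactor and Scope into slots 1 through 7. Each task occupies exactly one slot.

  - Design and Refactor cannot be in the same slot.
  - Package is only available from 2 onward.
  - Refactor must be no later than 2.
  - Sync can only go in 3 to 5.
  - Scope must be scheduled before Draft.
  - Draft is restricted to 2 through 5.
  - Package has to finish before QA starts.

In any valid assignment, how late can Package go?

6

Package is available from 2; downstream work caps Package at 6.
Package at 6 is achievable: Draft -> 2, Refactor -> 1, Scope -> 1, QA -> 7, Design -> 2, Integrate -> 1, Package -> 6, Sync -> 3.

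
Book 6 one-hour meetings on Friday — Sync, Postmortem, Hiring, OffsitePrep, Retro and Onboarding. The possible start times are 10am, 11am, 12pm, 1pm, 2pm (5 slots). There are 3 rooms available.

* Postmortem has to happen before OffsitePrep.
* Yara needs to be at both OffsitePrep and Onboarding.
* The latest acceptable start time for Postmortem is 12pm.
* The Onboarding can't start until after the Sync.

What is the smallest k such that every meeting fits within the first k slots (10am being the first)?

The precedence chain requires at least 2 distinct slots.
With at most 3 per slot and 6 meetings, at least 2 slots are needed.
Could 2 slots be enough, i.e. nothing placed later than 11am? No: Postmortem's window within 2 slots is {10am, 11am}; OffsitePrep must come after Postmortem (at 10am or later) → {11am}; Onboarding must come after Sync (at 10am or later) → {11am}; Onboarding can't share with OffsitePrep (11am) → nothing is left.
So 2 slots is not enough.
3 works (last occupied slot: 12pm): for example OffsitePrep=11am, Hiring=10am, Sync=10am, Retro=11am, Onboarding=12pm, Postmortem=10am.

3 slots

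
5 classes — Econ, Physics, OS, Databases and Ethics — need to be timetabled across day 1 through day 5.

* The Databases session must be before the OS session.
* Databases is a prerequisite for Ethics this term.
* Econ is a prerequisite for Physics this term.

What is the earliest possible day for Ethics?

day 2

Precedence pushes Ethics to at least day 2.
Ethics at day 2 is achievable: Databases in day 1; OS in day 2; Ethics in day 2; Physics in day 2; Econ in day 1.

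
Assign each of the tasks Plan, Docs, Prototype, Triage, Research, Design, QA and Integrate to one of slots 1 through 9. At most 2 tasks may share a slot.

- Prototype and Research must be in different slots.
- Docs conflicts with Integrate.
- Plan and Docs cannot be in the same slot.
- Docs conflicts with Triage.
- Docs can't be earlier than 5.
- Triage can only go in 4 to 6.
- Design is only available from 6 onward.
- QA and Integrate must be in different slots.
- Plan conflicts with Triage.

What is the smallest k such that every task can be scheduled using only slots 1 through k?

6

With at most 2 per slot and 8 tasks, at least 4 slots are needed.
Design can't be placed before 6, so the schedule must run through at least slot 6.
6 works (last occupied slot: 6): for example Research in 2; Docs in 5; QA in 2; Triage in 4; Prototype in 1; Design in 6; Plan in 1; Integrate in 3.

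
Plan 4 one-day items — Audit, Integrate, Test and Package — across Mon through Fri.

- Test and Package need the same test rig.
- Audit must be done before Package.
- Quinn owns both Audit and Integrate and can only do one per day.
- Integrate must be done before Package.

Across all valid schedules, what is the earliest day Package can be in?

Wed

Precedence pushes Package to at least Tue.
Package at Wed is achievable: Audit -> Mon, Integrate -> Tue, Test -> Mon, Package -> Wed.
Nothing earlier works — the conflict constraints rule out every day before Wed.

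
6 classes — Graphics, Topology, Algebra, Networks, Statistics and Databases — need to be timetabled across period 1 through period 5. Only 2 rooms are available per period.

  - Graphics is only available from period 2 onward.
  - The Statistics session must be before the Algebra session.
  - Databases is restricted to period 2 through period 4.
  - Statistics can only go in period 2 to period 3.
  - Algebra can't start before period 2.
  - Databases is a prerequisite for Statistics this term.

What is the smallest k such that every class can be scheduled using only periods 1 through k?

4 periods

The precedence chain requires at least 3 distinct periods.
With at most 2 per period and 6 classes, at least 3 periods are needed.
Propagating the time windows through the other constraints, Algebra can't land before period 4, so the schedule must run through at least period 4.
4 works (last occupied period: period 4): for example Graphics=period 2, Statistics=period 3, Databases=period 2, Networks=period 1, Topology=period 1, Algebra=period 4.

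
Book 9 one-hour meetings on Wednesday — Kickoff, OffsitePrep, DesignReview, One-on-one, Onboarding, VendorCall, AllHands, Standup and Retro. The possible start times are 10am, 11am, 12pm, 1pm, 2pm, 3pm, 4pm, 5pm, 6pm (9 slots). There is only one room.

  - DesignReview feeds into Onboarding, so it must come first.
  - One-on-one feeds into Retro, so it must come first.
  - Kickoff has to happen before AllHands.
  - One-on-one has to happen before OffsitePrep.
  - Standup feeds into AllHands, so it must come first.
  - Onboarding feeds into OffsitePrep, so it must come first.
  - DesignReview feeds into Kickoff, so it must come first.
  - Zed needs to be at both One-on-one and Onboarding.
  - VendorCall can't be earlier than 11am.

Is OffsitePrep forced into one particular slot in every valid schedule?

No

OffsitePrep can be 1pm (e.g. Kickoff -> 3pm; VendorCall -> 2pm; AllHands -> 5pm; Retro -> 6pm; Standup -> 4pm; OffsitePrep -> 1pm; One-on-one -> 11am; DesignReview -> 10am; Onboarding -> 12pm) or 2pm (e.g. VendorCall -> 11am; DesignReview -> 10am; Kickoff -> 3pm; Onboarding -> 1pm; Standup -> 4pm; AllHands -> 5pm; Retro -> 6pm; OffsitePrep -> 2pm; One-on-one -> 12pm).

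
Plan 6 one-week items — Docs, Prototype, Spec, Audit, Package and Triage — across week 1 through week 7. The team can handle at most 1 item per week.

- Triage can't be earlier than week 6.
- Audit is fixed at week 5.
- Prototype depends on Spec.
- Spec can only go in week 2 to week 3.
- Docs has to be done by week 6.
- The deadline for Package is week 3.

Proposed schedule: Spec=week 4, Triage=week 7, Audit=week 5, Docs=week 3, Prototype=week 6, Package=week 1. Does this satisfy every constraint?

Spec can only go in week 2 to week 3 — violated.
Docs has to be done by week 6 — holds.
Prototype depends on Spec — holds.
Audit is fixed at week 5 — holds.
The team can handle at most 1 item per week — holds.
The deadline for Package is week 3 — holds.
Triage can't be earlier than week 6 — holds.

Invalid. Spec can only go in week 2 to week 3.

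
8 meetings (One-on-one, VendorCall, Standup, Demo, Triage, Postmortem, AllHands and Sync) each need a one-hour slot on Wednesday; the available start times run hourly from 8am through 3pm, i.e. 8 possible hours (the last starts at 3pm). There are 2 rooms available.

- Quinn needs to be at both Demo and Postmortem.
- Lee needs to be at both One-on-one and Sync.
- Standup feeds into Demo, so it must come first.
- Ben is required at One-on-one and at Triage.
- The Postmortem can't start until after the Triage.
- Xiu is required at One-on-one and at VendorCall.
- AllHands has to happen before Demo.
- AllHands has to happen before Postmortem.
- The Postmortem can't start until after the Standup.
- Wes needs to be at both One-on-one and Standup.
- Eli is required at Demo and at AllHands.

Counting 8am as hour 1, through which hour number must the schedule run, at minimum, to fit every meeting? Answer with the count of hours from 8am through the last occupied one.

The precedence chain requires at least 2 distinct hours.
With at most 2 per hour and 8 meetings, at least 4 hours are needed.
4 works (last occupied hour: 11am): for example Sync -> 11am; Standup -> 8am; VendorCall -> 11am; Postmortem -> 10am; Demo -> 9am; AllHands -> 8am; Triage -> 9am; One-on-one -> 10am.

4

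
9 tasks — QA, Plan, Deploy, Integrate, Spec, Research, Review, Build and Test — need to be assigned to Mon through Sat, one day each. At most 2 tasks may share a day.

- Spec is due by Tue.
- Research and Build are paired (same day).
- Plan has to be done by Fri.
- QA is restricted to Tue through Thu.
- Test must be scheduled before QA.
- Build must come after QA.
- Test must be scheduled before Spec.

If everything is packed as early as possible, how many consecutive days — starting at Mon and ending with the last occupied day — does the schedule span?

5

The precedence chain requires at least 3 distinct days.
With at most 2 per day and 9 tasks, at least 5 days are needed.
5 works (last occupied day: Fri): for example Spec -> Tue, QA -> Tue, Integrate -> Thu, Test -> Mon, Build -> Wed, Deploy -> Thu, Review -> Fri, Research -> Wed, Plan -> Mon.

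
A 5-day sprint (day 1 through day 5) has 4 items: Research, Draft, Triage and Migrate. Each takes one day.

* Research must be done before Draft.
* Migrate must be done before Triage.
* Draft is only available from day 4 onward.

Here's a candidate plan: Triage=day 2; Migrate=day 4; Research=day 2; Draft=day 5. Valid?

Invalid. Migrate must be done before Triage.

Research must be done before Draft — holds.
Draft is only available from day 4 onward — holds.
Migrate must be done before Triage — violated.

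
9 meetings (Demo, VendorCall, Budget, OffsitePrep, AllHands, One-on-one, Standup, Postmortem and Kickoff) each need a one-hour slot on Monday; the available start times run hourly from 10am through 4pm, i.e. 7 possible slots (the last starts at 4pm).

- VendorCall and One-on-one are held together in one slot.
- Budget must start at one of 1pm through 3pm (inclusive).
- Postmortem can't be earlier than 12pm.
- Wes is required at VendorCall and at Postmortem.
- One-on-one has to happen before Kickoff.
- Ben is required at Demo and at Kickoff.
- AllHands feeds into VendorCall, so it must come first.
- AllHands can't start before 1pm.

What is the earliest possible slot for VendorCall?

Precedence pushes VendorCall to at least 2pm; VendorCall must be in the same slot as One-on-one, which can't be after 3pm, so VendorCall is at most 3pm.
VendorCall at 2pm is achievable: Standup in 10am, Kickoff in 3pm, One-on-one in 2pm, Postmortem in 12pm, Demo in 10am, OffsitePrep in 10am, Budget in 1pm, VendorCall in 2pm, AllHands in 1pm.

2pm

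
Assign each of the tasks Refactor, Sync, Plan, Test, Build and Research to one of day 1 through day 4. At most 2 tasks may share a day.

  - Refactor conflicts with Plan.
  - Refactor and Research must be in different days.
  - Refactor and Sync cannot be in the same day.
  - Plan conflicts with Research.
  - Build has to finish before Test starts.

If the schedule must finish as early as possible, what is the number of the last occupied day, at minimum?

day 3

The precedence chain requires at least 2 distinct days.
With at most 2 per day and 6 tasks, at least 3 days are needed.
3 works (last occupied day: day 3): for example Research -> day 3, Sync -> day 3, Plan -> day 2, Refactor -> day 1, Test -> day 2, Build -> day 1.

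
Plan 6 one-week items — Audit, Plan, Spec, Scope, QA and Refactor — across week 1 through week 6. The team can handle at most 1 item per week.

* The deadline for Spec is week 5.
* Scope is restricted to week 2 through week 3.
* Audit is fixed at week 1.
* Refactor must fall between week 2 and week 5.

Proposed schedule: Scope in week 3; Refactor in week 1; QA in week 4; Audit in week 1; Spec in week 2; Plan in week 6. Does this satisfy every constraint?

No. The team can handle at most 1 item per week is not satisfied.

The deadline for Spec is week 5 — holds.
Scope is restricted to week 2 through week 3 — holds.
Refactor must fall between week 2 and week 5 — violated.
The team can handle at most 1 item per week — violated.
Audit is fixed at week 1 — holds.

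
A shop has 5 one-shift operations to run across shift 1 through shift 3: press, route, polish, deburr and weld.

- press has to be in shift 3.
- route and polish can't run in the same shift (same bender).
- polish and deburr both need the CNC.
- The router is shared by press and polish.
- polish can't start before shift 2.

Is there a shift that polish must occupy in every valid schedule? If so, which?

shift 2

polish's window is shift 2–shift 3.
press is fixed at shift 3, and polish can't share a shift with press.
So polish must be shift 2.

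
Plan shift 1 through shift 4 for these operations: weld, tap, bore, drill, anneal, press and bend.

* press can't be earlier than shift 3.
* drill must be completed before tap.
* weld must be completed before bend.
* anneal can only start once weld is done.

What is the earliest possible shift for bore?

shift 1

bore at shift 1 is achievable: weld in shift 1, bore in shift 1, press in shift 3, drill in shift 1, anneal in shift 2, bend in shift 2, tap in shift 2.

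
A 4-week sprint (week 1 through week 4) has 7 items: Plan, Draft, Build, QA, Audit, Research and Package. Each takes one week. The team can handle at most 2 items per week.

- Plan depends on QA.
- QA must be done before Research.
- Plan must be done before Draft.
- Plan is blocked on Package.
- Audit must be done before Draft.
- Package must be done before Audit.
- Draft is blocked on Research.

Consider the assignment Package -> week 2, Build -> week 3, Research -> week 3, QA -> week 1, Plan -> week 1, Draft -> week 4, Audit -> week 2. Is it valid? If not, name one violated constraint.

Audit must be done before Draft — holds.
Plan is blocked on Package — violated.
Draft is blocked on Research — holds.
The team can handle at most 2 items per week — holds.
Plan depends on QA — violated.
QA must be done before Research — holds.
Package must be done before Audit — violated.
Plan must be done before Draft — holds.

No. Plan is blocked on Package is not satisfied.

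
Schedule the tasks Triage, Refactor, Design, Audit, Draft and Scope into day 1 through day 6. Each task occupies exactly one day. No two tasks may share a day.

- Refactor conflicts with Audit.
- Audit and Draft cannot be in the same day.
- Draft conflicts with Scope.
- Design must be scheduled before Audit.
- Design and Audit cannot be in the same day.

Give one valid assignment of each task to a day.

Refactor in day 4; Audit in day 2; Triage in day 3; Scope in day 6; Design in day 1; Draft in day 5

Checking: Design(day 1) before Audit(day 2); Design(day 1) != Audit(day 2); Draft(day 5) != Scope(day 6); Audit(day 2) != Draft(day 5); Refactor(day 4) != Audit(day 2); max 1 per day (cap 1).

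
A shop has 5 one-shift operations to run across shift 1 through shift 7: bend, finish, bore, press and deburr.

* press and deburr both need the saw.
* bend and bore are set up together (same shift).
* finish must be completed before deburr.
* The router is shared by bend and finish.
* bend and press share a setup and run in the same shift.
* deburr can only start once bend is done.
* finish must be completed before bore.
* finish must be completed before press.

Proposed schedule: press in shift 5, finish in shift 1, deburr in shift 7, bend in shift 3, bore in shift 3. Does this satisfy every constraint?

deburr can only start once bend is done — holds.
bend and bore are set up together (same shift) — holds.
The router is shared by bend and finish — holds.
finish must be completed before press — holds.
press and deburr both need the saw — holds.
finish must be completed before deburr — holds.
finish must be completed before bore — holds.
bend and press share a setup and run in the same shift — violated.

No — it violates: bend and press share a setup and run in the same shift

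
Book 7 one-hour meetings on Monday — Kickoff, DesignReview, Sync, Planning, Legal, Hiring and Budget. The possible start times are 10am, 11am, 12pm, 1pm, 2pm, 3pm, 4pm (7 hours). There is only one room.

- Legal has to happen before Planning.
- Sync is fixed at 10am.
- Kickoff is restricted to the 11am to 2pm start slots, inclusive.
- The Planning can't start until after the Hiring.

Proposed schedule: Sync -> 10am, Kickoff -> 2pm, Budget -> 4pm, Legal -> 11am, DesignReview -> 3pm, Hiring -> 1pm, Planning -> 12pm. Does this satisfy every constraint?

Sync is fixed at 10am — holds.
There is only one room — holds.
Kickoff is restricted to the 11am to 2pm start slots, inclusive — holds.
Legal has to happen before Planning — holds.
The Planning can't start until after the Hiring — violated.

Invalid. The Planning can't start until after the Hiring.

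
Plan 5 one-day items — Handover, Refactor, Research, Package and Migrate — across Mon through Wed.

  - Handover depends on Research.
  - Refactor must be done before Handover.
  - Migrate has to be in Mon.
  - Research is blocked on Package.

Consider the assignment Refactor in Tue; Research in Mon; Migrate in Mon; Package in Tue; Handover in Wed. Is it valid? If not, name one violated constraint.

Handover depends on Research — holds.
Migrate has to be in Mon — holds.
Research is blocked on Package — violated.
Refactor must be done before Handover — holds.

Invalid. Research is blocked on Package.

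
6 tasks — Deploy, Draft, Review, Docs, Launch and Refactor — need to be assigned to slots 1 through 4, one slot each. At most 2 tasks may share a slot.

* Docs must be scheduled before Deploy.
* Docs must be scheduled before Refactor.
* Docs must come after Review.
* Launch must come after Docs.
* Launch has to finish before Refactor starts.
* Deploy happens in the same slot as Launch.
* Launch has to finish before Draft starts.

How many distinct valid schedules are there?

Enumerating: Deploy=3; Review=1; Launch=3; Refactor=4; Draft=4; Docs=2.

1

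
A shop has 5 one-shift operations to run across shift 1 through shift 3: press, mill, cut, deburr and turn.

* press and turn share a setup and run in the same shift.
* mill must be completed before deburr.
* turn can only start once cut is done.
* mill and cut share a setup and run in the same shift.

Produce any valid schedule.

deburr -> shift 2, cut -> shift 1, mill -> shift 1, press -> shift 2, turn -> shift 2

Checking: cut(shift 1) before turn(shift 2); mill(shift 1) before deburr(shift 2); press = turn = shift 2; mill = cut = shift 1.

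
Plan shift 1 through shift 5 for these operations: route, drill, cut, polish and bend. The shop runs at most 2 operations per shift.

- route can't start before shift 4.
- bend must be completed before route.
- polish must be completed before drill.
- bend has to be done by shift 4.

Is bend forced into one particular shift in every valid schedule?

bend can be shift 1 (e.g. polish=shift 1, bend=shift 1, cut=shift 2, route=shift 4, drill=shift 2) or shift 2 (e.g. route in shift 4, drill in shift 2, bend in shift 2, cut in shift 1, polish in shift 1).

No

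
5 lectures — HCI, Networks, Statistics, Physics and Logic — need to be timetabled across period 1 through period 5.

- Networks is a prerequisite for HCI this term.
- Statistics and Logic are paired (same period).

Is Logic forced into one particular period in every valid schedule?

No

Logic can be period 1 (e.g. Statistics in period 1, Logic in period 1, Networks in period 1, HCI in period 2, Physics in period 1) or period 2 (e.g. Physics -> period 1; HCI -> period 2; Networks -> period 1; Statistics -> period 2; Logic -> period 2).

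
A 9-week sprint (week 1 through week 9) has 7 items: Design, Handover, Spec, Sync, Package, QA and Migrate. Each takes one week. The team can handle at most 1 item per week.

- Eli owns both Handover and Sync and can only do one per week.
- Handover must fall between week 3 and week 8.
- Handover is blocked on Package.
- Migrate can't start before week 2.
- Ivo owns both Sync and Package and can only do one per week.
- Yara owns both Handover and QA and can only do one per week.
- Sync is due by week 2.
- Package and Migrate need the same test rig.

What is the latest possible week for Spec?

week 9

Spec at week 9 is achievable: Package -> week 2, Design -> week 5, Migrate -> week 4, Sync -> week 1, Handover -> week 3, QA -> week 6, Spec -> week 9.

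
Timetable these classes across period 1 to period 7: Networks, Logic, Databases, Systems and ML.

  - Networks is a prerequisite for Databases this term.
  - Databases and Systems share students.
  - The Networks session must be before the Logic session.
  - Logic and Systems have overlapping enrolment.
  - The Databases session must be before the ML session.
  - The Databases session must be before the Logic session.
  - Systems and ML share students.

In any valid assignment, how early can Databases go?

Precedence pushes Databases to at least period 2; downstream work caps Databases at period 6.
Databases at period 2 is achievable: Systems in period 1; Networks in period 1; ML in period 3; Logic in period 3; Databases in period 2.

period 2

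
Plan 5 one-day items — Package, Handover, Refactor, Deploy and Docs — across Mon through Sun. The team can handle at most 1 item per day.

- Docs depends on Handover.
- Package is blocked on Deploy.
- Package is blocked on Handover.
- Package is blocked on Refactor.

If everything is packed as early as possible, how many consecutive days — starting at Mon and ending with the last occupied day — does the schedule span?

The precedence chain requires at least 2 distinct days.
With at most 1 per day and 5 tasks, at least 5 days are needed.
5 works (last occupied day: Fri): for example Docs -> Fri, Refactor -> Tue, Handover -> Mon, Package -> Thu, Deploy -> Wed.

5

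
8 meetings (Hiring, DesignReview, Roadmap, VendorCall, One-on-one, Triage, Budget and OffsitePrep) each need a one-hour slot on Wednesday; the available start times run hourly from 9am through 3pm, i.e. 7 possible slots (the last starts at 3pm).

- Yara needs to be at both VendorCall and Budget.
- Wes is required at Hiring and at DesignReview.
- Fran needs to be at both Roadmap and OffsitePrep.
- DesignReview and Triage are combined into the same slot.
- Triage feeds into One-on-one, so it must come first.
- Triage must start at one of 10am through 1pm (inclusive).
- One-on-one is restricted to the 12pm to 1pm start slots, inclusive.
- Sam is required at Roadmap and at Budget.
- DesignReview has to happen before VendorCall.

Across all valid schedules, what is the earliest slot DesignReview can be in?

10am

DesignReview must be in the same slot as Triage, which can't be before 10am, so DesignReview is at least 10am; DesignReview must be in the same slot as Triage, which can't be after 12pm, so DesignReview is at most 12pm.
DesignReview at 10am is achievable: DesignReview -> 10am, Triage -> 10am, Roadmap -> 9am, VendorCall -> 11am, One-on-one -> 12pm, Hiring -> 9am, Budget -> 10am, OffsitePrep -> 10am.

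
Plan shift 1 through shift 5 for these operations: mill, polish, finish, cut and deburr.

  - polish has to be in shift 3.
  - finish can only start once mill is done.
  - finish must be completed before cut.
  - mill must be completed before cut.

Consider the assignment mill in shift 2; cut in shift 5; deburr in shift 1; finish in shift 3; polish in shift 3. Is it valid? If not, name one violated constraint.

polish has to be in shift 3 — holds.
finish must be completed before cut — holds.
finish can only start once mill is done — holds.
mill must be completed before cut — holds.

Valid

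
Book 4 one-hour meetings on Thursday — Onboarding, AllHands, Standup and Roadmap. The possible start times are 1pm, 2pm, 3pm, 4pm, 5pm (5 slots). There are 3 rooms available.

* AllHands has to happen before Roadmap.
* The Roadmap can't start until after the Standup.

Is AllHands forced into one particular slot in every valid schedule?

AllHands can be 1pm (e.g. Standup in 1pm; Roadmap in 2pm; AllHands in 1pm; Onboarding in 1pm) or 2pm (e.g. Roadmap=3pm, Onboarding=1pm, AllHands=2pm, Standup=1pm).

No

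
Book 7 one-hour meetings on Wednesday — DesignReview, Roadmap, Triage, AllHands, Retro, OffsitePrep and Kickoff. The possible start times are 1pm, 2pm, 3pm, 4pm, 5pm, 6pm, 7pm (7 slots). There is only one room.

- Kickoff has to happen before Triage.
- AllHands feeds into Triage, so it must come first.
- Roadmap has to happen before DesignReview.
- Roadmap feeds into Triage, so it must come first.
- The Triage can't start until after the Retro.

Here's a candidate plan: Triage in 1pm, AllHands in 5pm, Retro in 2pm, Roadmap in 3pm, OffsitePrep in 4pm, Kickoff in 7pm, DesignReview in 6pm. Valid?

No — it violates: Kickoff has to happen before Triage

Kickoff has to happen before Triage — violated.
AllHands feeds into Triage, so it must come first — violated.
Roadmap has to happen before DesignReview — holds.
There is only one room — holds.
Roadmap feeds into Triage, so it must come first — violated.
The Triage can't start until after the Retro — violated.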